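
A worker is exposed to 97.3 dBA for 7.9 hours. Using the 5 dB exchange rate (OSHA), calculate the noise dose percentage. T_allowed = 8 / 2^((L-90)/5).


Given values:
  L = 97.3 dBA, T = 7.9 hours
Formula: T_allowed = 8 / 2^((L - 90) / 5)
Compute exponent: (97.3 - 90) / 5 = 1.46
Compute 2^(1.46) = 2.751084
T_allowed = 8 / 2.751084 = 2.907945 hours
Dose = (T / T_allowed) * 100
Dose = (7.9 / 2.907945) * 100 = 271.67

271.67 %


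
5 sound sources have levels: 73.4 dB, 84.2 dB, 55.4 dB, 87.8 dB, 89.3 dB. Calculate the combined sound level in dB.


Formula: L_total = 10 * log10( sum(10^(Li/10)) )
  Source 1: 10^(73.4/10) = 21877616.2395
  Source 2: 10^(84.2/10) = 263026799.1895
  Source 3: 10^(55.4/10) = 346736.8505
  Source 4: 10^(87.8/10) = 602559586.0744
  Source 5: 10^(89.3/10) = 851138038.2024
Sum of linear values = 1738948776.5563
L_total = 10 * log10(1738948776.5563) = 92.4

92.4 dB


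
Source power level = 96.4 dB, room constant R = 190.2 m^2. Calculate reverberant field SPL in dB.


Given values:
  Lw = 96.4 dB, R = 190.2 m^2
Formula: SPL = Lw + 10 * log10(4 / R)
Compute 4 / R = 4 / 190.2 = 0.02103
Compute 10 * log10(0.02103) = -16.7716
SPL = 96.4 + (-16.7716) = 79.63

79.63 dB


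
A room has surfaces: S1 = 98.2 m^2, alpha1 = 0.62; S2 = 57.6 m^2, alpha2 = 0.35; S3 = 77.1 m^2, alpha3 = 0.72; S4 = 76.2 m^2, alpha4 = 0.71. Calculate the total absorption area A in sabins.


Given surfaces:
  Surface 1: 98.2 * 0.62 = 60.884
  Surface 2: 57.6 * 0.35 = 20.16
  Surface 3: 77.1 * 0.72 = 55.512
  Surface 4: 76.2 * 0.71 = 54.102
Formula: A = sum(Si * alpha_i)
A = 60.884 + 20.16 + 55.512 + 54.102
A = 190.66

190.66 sabins


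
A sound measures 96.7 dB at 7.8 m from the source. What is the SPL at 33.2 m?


Given values:
  SPL1 = 96.7 dB, r1 = 7.8 m, r2 = 33.2 m
Formula: SPL2 = SPL1 - 20 * log10(r2 / r1)
Compute ratio: r2 / r1 = 33.2 / 7.8 = 4.2564
Compute log10: log10(4.2564) = 0.629042
Compute drop: 20 * 0.629042 = 12.5808
SPL2 = 96.7 - 12.5808 = 84.12

84.12 dB


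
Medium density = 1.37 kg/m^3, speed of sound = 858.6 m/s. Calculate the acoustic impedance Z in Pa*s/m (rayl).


Given values:
  rho = 1.37 kg/m^3
  c = 858.6 m/s
Formula: Z = rho * c
Z = 1.37 * 858.6
Z = 1176.28

1176.28 rayl


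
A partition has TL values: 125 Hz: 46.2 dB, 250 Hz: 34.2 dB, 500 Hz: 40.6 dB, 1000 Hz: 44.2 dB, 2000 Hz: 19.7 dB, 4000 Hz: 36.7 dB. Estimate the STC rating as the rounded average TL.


Given TL values at each frequency:
  125 Hz: 46.2 dB
  250 Hz: 34.2 dB
  500 Hz: 40.6 dB
  1000 Hz: 44.2 dB
  2000 Hz: 19.7 dB
  4000 Hz: 36.7 dB
Formula: STC ~ round(average of TL values)
Sum = 46.2 + 34.2 + 40.6 + 44.2 + 19.7 + 36.7 = 221.6
Average = 221.6 / 6 = 36.93
Rounded: 37

37


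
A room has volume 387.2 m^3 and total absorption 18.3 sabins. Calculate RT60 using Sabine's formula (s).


Given values:
  V = 387.2 m^3
  A = 18.3 sabins
Formula: RT60 = 0.161 * V / A
Numerator: 0.161 * 387.2 = 62.3392
RT60 = 62.3392 / 18.3 = 3.407

3.407 s


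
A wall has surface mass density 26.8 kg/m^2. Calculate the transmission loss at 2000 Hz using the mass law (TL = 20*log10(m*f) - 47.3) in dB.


Given values:
  m = 26.8 kg/m^2, f = 2000 Hz
Formula: TL = 20 * log10(m * f) - 47.3
Compute m * f = 26.8 * 2000 = 53600.0
Compute log10(53600.0) = 4.729165
Compute 20 * 4.729165 = 94.5833
TL = 94.5833 - 47.3 = 47.28

47.28 dB


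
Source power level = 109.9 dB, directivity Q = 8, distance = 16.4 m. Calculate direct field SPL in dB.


Given values:
  Lw = 109.9 dB, Q = 8, r = 16.4 m
Formula: SPL = Lw + 10 * log10(Q / (4 * pi * r^2))
Compute 4 * pi * r^2 = 4 * pi * 16.4^2 = 3379.851
Compute Q / denom = 8 / 3379.851 = 0.00236697
Compute 10 * log10(0.00236697) = -26.2581
SPL = 109.9 + (-26.2581) = 83.64

83.64 dB


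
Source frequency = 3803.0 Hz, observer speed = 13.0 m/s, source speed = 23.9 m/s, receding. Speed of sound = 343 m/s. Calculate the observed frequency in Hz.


Given values:
  f_s = 3803.0 Hz, v_o = 13.0 m/s, v_s = 23.9 m/s
  Direction: receding
Formula: f_o = f_s * (c - v_o) / (c + v_s)
Numerator: c - v_o = 343 - 13.0 = 330.0
Denominator: c + v_s = 343 + 23.9 = 366.9
f_o = 3803.0 * 330.0 / 366.9 = 3420.52

3420.52 Hz


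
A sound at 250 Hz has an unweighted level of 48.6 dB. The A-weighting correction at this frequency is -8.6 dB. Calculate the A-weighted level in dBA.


Given values:
  SPL = 48.6 dB
  A-weighting at 250 Hz = -8.6 dB
Formula: L_A = SPL + A_weight
L_A = 48.6 + (-8.6)
L_A = 40.0

40.0 dBA


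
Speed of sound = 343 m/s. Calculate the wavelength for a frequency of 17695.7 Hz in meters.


Given values:
  c = 343 m/s, f = 17695.7 Hz
Formula: lambda = c / f
lambda = 343 / 17695.7
lambda = 0.0194

0.0194 m


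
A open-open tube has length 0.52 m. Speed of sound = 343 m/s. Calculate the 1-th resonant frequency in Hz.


Given values:
  Tube type: open-open, L = 0.52 m, c = 343 m/s, n = 1
Formula: f_n = n * c / (2 * L)
Compute 2 * L = 2 * 0.52 = 1.04
f = 1 * 343 / 1.04
f = 329.81

329.81 Hz


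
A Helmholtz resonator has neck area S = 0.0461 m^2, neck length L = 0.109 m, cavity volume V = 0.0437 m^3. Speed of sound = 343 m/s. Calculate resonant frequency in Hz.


Given values:
  S = 0.0461 m^2, L = 0.109 m, V = 0.0437 m^3, c = 343 m/s
Formula: f = (c / (2*pi)) * sqrt(S / (V * L))
Compute V * L = 0.0437 * 0.109 = 0.0047633
Compute S / (V * L) = 0.0461 / 0.0047633 = 9.6782
Compute sqrt(9.6782) = 3.110981
Compute c / (2*pi) = 343 / 6.283185 = 54.590148
f = 54.590148 * 3.110981 = 169.83

169.83 Hz


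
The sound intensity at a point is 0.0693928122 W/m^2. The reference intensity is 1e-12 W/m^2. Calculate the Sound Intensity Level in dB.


Given values:
  I = 0.0693928122 W/m^2
  I_ref = 1e-12 W/m^2
Formula: SIL = 10 * log10(I / I_ref)
Compute ratio: I / I_ref = 69392812200
Compute log10: log10(69392812200) = 10.841314
Multiply: SIL = 10 * 10.841314 = 108.41

108.41 dB


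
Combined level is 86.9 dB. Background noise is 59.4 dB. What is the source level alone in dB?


Given values:
  L_total = 86.9 dB, L_bg = 59.4 dB
Formula: L_source = 10 * log10(10^(L_total/10) - 10^(L_bg/10))
Convert to linear:
  10^(86.9/10) = 489778819.3684
  10^(59.4/10) = 870963.59
Difference: 489778819.3684 - 870963.59 = 488907855.7784
L_source = 10 * log10(488907855.7784) = 86.89

86.89 dB


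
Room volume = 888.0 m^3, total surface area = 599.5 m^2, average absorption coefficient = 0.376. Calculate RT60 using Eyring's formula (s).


Given values:
  V = 888.0 m^3, S = 599.5 m^2, alpha = 0.376
Formula: RT60 = 0.161 * V / (-S * ln(1 - alpha))
Compute ln(1 - 0.376) = ln(0.624) = -0.471605
Denominator: -599.5 * -0.471605 = 282.7272
Numerator: 0.161 * 888.0 = 142.968
RT60 = 142.968 / 282.7272 = 0.506

0.506 s


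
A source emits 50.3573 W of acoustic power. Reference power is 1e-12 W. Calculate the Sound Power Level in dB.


Given values:
  W = 50.3573 W
  W_ref = 1e-12 W
Formula: SWL = 10 * log10(W / W_ref)
Compute ratio: W / W_ref = 50357300000000
Compute log10: log10(50357300000000) = 13.702062
Multiply: SWL = 10 * 13.702062 = 137.02

137.02 dB


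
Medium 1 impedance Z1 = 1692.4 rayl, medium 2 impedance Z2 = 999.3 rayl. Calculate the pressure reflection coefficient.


Given values:
  Z1 = 1692.4 rayl, Z2 = 999.3 rayl
Formula: R = (Z2 - Z1) / (Z2 + Z1)
Numerator: Z2 - Z1 = 999.3 - 1692.4 = -693.1
Denominator: Z2 + Z1 = 999.3 + 1692.4 = 2691.7
R = -693.1 / 2691.7 = -0.2575

-0.2575


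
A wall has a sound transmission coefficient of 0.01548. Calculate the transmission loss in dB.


Given values:
  tau = 0.01548
Formula: TL = 10 * log10(1 / tau)
Compute 1 / tau = 1 / 0.01548 = 64.5995
Compute log10(64.5995) = 1.810229
TL = 10 * 1.810229 = 18.1

18.1 dB


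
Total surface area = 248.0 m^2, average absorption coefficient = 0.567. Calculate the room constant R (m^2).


Given values:
  S = 248.0 m^2, alpha = 0.567
Formula: R = S * alpha / (1 - alpha)
Numerator: 248.0 * 0.567 = 140.616
Denominator: 1 - 0.567 = 0.433
R = 140.616 / 0.433 = 324.75

324.75 m^2


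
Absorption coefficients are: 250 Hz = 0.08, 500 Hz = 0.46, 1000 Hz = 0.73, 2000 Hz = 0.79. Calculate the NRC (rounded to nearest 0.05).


Given values:
  a_250 = 0.08, a_500 = 0.46
  a_1000 = 0.73, a_2000 = 0.79
Formula: NRC = (a250 + a500 + a1000 + a2000) / 4
Sum = 0.08 + 0.46 + 0.73 + 0.79 = 2.06
NRC = 2.06 / 4 = 0.515
Rounded to nearest 0.05: 0.5

0.5


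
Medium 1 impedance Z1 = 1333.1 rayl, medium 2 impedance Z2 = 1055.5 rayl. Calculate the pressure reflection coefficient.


Given values:
  Z1 = 1333.1 rayl, Z2 = 1055.5 rayl
Formula: R = (Z2 - Z1) / (Z2 + Z1)
Numerator: Z2 - Z1 = 1055.5 - 1333.1 = -277.6
Denominator: Z2 + Z1 = 1055.5 + 1333.1 = 2388.6
R = -277.6 / 2388.6 = -0.1162

-0.1162


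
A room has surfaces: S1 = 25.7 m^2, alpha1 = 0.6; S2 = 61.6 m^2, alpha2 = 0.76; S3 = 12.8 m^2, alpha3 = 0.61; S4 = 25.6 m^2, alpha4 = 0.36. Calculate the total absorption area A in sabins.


Given surfaces:
  Surface 1: 25.7 * 0.6 = 15.42
  Surface 2: 61.6 * 0.76 = 46.816
  Surface 3: 12.8 * 0.61 = 7.808
  Surface 4: 25.6 * 0.36 = 9.216
Formula: A = sum(Si * alpha_i)
A = 15.42 + 46.816 + 7.808 + 9.216
A = 79.26

79.26 sabins


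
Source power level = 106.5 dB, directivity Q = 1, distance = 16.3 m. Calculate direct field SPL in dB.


Given values:
  Lw = 106.5 dB, Q = 1, r = 16.3 m
Formula: SPL = Lw + 10 * log10(Q / (4 * pi * r^2))
Compute 4 * pi * r^2 = 4 * pi * 16.3^2 = 3338.759
Compute Q / denom = 1 / 3338.759 = 0.00029951
Compute 10 * log10(0.00029951) = -35.2359
SPL = 106.5 + (-35.2359) = 71.26

71.26 dB


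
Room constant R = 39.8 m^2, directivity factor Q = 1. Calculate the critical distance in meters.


Given values:
  R = 39.8 m^2, Q = 1
Formula: d_c = 0.141 * sqrt(Q * R)
Compute Q * R = 1 * 39.8 = 39.8
Compute sqrt(39.8) = 6.3087
d_c = 0.141 * 6.3087 = 0.89

0.89 m


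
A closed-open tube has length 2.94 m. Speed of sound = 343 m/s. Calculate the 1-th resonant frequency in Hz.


Given values:
  Tube type: closed-open, L = 2.94 m, c = 343 m/s, n = 1
Formula: f_n = (2n - 1) * c / (4 * L)
Compute 2n - 1 = 2*1 - 1 = 1
Compute 4 * L = 4 * 2.94 = 11.76
f = 1 * 343 / 11.76
f = 29.17

29.17 Hz


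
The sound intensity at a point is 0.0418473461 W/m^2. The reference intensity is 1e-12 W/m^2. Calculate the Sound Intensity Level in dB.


Given values:
  I = 0.0418473461 W/m^2
  I_ref = 1e-12 W/m^2
Formula: SIL = 10 * log10(I / I_ref)
Compute ratio: I / I_ref = 41847346100
Compute log10: log10(41847346100) = 10.621668
Multiply: SIL = 10 * 10.621668 = 106.22

106.22 dB


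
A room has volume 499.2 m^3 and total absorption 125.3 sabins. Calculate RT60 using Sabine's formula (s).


Given values:
  V = 499.2 m^3
  A = 125.3 sabins
Formula: RT60 = 0.161 * V / A
Numerator: 0.161 * 499.2 = 80.3712
RT60 = 80.3712 / 125.3 = 0.641

0.641 s


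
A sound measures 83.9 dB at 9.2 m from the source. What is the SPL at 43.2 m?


Given values:
  SPL1 = 83.9 dB, r1 = 9.2 m, r2 = 43.2 m
Formula: SPL2 = SPL1 - 20 * log10(r2 / r1)
Compute ratio: r2 / r1 = 43.2 / 9.2 = 4.6957
Compute log10: log10(4.6957) = 0.6717
Compute drop: 20 * 0.6717 = 13.434
SPL2 = 83.9 - 13.434 = 70.47

70.47 dB


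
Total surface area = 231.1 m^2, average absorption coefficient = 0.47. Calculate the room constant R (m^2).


Given values:
  S = 231.1 m^2, alpha = 0.47
Formula: R = S * alpha / (1 - alpha)
Numerator: 231.1 * 0.47 = 108.617
Denominator: 1 - 0.47 = 0.53
R = 108.617 / 0.53 = 204.94

204.94 m^2


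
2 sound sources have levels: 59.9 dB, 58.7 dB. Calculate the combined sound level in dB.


Formula: L_total = 10 * log10( sum(10^(Li/10)) )
  Source 1: 10^(59.9/10) = 977237.221
  Source 2: 10^(58.7/10) = 741310.2413
Sum of linear values = 1718547.4623
L_total = 10 * log10(1718547.4623) = 62.35

62.35 dB


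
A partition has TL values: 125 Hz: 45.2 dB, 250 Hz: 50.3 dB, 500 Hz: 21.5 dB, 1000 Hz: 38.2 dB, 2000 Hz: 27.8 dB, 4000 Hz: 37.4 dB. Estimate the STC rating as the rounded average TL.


Given TL values at each frequency:
  125 Hz: 45.2 dB
  250 Hz: 50.3 dB
  500 Hz: 21.5 dB
  1000 Hz: 38.2 dB
  2000 Hz: 27.8 dB
  4000 Hz: 37.4 dB
Formula: STC ~ round(average of TL values)
Sum = 45.2 + 50.3 + 21.5 + 38.2 + 27.8 + 37.4 = 220.4
Average = 220.4 / 6 = 36.73
Rounded: 37

37


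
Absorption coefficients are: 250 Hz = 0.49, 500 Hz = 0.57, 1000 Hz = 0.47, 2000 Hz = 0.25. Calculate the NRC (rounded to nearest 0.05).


Given values:
  a_250 = 0.49, a_500 = 0.57
  a_1000 = 0.47, a_2000 = 0.25
Formula: NRC = (a250 + a500 + a1000 + a2000) / 4
Sum = 0.49 + 0.57 + 0.47 + 0.25 = 1.78
NRC = 1.78 / 4 = 0.445
Rounded to nearest 0.05: 0.45

0.45


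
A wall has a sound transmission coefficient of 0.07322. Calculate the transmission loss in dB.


Given values:
  tau = 0.07322
Formula: TL = 10 * log10(1 / tau)
Compute 1 / tau = 1 / 0.07322 = 13.6575
Compute log10(13.6575) = 1.135371
TL = 10 * 1.135371 = 11.35

11.35 dB


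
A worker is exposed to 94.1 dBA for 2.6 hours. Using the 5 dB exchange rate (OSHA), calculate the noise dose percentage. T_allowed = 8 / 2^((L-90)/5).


Given values:
  L = 94.1 dBA, T = 2.6 hours
Formula: T_allowed = 8 / 2^((L - 90) / 5)
Compute exponent: (94.1 - 90) / 5 = 0.82
Compute 2^(0.82) = 1.765406
T_allowed = 8 / 1.765406 = 4.531536 hours
Dose = (T / T_allowed) * 100
Dose = (2.6 / 4.531536) * 100 = 57.38

57.38 %


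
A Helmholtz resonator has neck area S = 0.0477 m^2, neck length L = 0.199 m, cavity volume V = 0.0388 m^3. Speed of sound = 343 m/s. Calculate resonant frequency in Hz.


Given values:
  S = 0.0477 m^2, L = 0.199 m, V = 0.0388 m^3, c = 343 m/s
Formula: f = (c / (2*pi)) * sqrt(S / (V * L))
Compute V * L = 0.0388 * 0.199 = 0.0077212
Compute S / (V * L) = 0.0477 / 0.0077212 = 6.1778
Compute sqrt(6.1778) = 2.485518
Compute c / (2*pi) = 343 / 6.283185 = 54.590148
f = 54.590148 * 2.485518 = 135.68

135.68 Hz


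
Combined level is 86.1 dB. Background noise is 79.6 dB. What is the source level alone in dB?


Given values:
  L_total = 86.1 dB, L_bg = 79.6 dB
Formula: L_source = 10 * log10(10^(L_total/10) - 10^(L_bg/10))
Convert to linear:
  10^(86.1/10) = 407380277.8041
  10^(79.6/10) = 91201083.9356
Difference: 407380277.8041 - 91201083.9356 = 316179193.8685
L_source = 10 * log10(316179193.8685) = 85.0

85.0 dB


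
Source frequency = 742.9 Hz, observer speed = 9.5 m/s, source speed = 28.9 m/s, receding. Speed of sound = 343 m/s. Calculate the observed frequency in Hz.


Given values:
  f_s = 742.9 Hz, v_o = 9.5 m/s, v_s = 28.9 m/s
  Direction: receding
Formula: f_o = f_s * (c - v_o) / (c + v_s)
Numerator: c - v_o = 343 - 9.5 = 333.5
Denominator: c + v_s = 343 + 28.9 = 371.9
f_o = 742.9 * 333.5 / 371.9 = 666.19

666.19 Hz


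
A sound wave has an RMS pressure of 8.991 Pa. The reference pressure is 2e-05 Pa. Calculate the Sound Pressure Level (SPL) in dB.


Given values:
  p = 8.991 Pa
  p_ref = 2e-05 Pa
Formula: SPL = 20 * log10(p / p_ref)
Compute ratio: p / p_ref = 8.991 / 2e-05 = 449550
Compute log10: log10(449550) = 5.652778
Multiply: SPL = 20 * 5.652778 = 113.06

113.06 dB


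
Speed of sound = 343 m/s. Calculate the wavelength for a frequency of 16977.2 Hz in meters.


Given values:
  c = 343 m/s, f = 16977.2 Hz
Formula: lambda = c / f
lambda = 343 / 16977.2
lambda = 0.0202

0.0202 m


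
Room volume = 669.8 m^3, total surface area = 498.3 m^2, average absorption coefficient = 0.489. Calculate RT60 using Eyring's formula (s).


Given values:
  V = 669.8 m^3, S = 498.3 m^2, alpha = 0.489
Formula: RT60 = 0.161 * V / (-S * ln(1 - alpha))
Compute ln(1 - 0.489) = ln(0.511) = -0.671386
Denominator: -498.3 * -0.671386 = 334.5516
Numerator: 0.161 * 669.8 = 107.8378
RT60 = 107.8378 / 334.5516 = 0.322

0.322 s


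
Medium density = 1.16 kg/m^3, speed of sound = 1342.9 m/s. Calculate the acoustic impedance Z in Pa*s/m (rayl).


Given values:
  rho = 1.16 kg/m^3
  c = 1342.9 m/s
Formula: Z = rho * c
Z = 1.16 * 1342.9
Z = 1557.76

1557.76 rayl


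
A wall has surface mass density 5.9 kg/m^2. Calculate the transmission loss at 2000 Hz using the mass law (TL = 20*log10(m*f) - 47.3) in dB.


Given values:
  m = 5.9 kg/m^2, f = 2000 Hz
Formula: TL = 20 * log10(m * f) - 47.3
Compute m * f = 5.9 * 2000 = 11800.0
Compute log10(11800.0) = 4.071882
Compute 20 * 4.071882 = 81.4376
TL = 81.4376 - 47.3 = 34.14

34.14 dB


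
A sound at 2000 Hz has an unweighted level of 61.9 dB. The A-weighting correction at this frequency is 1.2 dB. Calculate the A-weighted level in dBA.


Given values:
  SPL = 61.9 dB
  A-weighting at 2000 Hz = 1.2 dB
Formula: L_A = SPL + A_weight
L_A = 61.9 + (1.2)
L_A = 63.1

63.1 dBA


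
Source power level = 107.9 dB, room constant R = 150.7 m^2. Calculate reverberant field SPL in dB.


Given values:
  Lw = 107.9 dB, R = 150.7 m^2
Formula: SPL = Lw + 10 * log10(4 / R)
Compute 4 / R = 4 / 150.7 = 0.026543
Compute 10 * log10(0.026543) = -15.7605
SPL = 107.9 + (-15.7605) = 92.14

92.14 dB


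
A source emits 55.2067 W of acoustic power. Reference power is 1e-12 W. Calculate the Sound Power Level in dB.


Given values:
  W = 55.2067 W
  W_ref = 1e-12 W
Formula: SWL = 10 * log10(W / W_ref)
Compute ratio: W / W_ref = 55206700000000
Compute log10: log10(55206700000000) = 13.741992
Multiply: SWL = 10 * 13.741992 = 137.42

137.42 dB


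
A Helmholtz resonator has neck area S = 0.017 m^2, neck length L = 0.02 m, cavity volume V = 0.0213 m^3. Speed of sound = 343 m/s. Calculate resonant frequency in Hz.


Given values:
  S = 0.017 m^2, L = 0.02 m, V = 0.0213 m^3, c = 343 m/s
Formula: f = (c / (2*pi)) * sqrt(S / (V * L))
Compute V * L = 0.0213 * 0.02 = 0.000426
Compute S / (V * L) = 0.017 / 0.000426 = 39.9061
Compute sqrt(39.9061) = 6.317128
Compute c / (2*pi) = 343 / 6.283185 = 54.590148
f = 54.590148 * 6.317128 = 344.85

344.85 Hz


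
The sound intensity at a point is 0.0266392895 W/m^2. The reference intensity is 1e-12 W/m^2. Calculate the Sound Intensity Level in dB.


Given values:
  I = 0.0266392895 W/m^2
  I_ref = 1e-12 W/m^2
Formula: SIL = 10 * log10(I / I_ref)
Compute ratio: I / I_ref = 26639289500
Compute log10: log10(26639289500) = 10.425523
Multiply: SIL = 10 * 10.425523 = 104.26

104.26 dB


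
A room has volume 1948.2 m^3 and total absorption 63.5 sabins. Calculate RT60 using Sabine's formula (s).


Given values:
  V = 1948.2 m^3
  A = 63.5 sabins
Formula: RT60 = 0.161 * V / A
Numerator: 0.161 * 1948.2 = 313.6602
RT60 = 313.6602 / 63.5 = 4.94

4.94 s


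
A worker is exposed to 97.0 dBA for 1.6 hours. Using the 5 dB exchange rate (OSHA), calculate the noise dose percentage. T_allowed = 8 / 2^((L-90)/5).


Given values:
  L = 97.0 dBA, T = 1.6 hours
Formula: T_allowed = 8 / 2^((L - 90) / 5)
Compute exponent: (97.0 - 90) / 5 = 1.4
Compute 2^(1.4) = 2.639016
T_allowed = 8 / 2.639016 = 3.031433 hours
Dose = (T / T_allowed) * 100
Dose = (1.6 / 3.031433) * 100 = 52.78

52.78 %


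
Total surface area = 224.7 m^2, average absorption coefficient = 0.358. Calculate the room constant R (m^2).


Given values:
  S = 224.7 m^2, alpha = 0.358
Formula: R = S * alpha / (1 - alpha)
Numerator: 224.7 * 0.358 = 80.4426
Denominator: 1 - 0.358 = 0.642
R = 80.4426 / 0.642 = 125.3

125.3 m^2


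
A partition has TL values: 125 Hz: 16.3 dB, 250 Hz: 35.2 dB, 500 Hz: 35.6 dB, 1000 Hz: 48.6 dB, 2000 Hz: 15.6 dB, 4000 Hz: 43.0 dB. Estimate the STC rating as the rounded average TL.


Given TL values at each frequency:
  125 Hz: 16.3 dB
  250 Hz: 35.2 dB
  500 Hz: 35.6 dB
  1000 Hz: 48.6 dB
  2000 Hz: 15.6 dB
  4000 Hz: 43.0 dB
Formula: STC ~ round(average of TL values)
Sum = 16.3 + 35.2 + 35.6 + 48.6 + 15.6 + 43.0 = 194.3
Average = 194.3 / 6 = 32.38
Rounded: 32

32


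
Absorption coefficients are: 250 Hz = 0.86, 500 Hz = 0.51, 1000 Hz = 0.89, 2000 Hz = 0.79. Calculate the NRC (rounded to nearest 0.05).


Given values:
  a_250 = 0.86, a_500 = 0.51
  a_1000 = 0.89, a_2000 = 0.79
Formula: NRC = (a250 + a500 + a1000 + a2000) / 4
Sum = 0.86 + 0.51 + 0.89 + 0.79 = 3.05
NRC = 3.05 / 4 = 0.7625
Rounded to nearest 0.05: 0.75

0.75


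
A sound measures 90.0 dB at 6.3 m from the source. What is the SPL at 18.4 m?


Given values:
  SPL1 = 90.0 dB, r1 = 6.3 m, r2 = 18.4 m
Formula: SPL2 = SPL1 - 20 * log10(r2 / r1)
Compute ratio: r2 / r1 = 18.4 / 6.3 = 2.9206
Compute log10: log10(2.9206) = 0.465472
Compute drop: 20 * 0.465472 = 9.3094
SPL2 = 90.0 - 9.3094 = 80.69

80.69 dB


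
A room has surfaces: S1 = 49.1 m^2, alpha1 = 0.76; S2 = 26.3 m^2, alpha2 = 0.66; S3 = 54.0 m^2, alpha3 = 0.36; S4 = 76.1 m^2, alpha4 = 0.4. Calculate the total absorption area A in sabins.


Given surfaces:
  Surface 1: 49.1 * 0.76 = 37.316
  Surface 2: 26.3 * 0.66 = 17.358
  Surface 3: 54.0 * 0.36 = 19.44
  Surface 4: 76.1 * 0.4 = 30.44
Formula: A = sum(Si * alpha_i)
A = 37.316 + 17.358 + 19.44 + 30.44
A = 104.55

104.55 sabins


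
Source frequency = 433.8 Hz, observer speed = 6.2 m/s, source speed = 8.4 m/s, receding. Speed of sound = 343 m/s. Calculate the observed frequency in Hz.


Given values:
  f_s = 433.8 Hz, v_o = 6.2 m/s, v_s = 8.4 m/s
  Direction: receding
Formula: f_o = f_s * (c - v_o) / (c + v_s)
Numerator: c - v_o = 343 - 6.2 = 336.8
Denominator: c + v_s = 343 + 8.4 = 351.4
f_o = 433.8 * 336.8 / 351.4 = 415.78

415.78 Hz


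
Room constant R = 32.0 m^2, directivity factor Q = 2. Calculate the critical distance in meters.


Given values:
  R = 32.0 m^2, Q = 2
Formula: d_c = 0.141 * sqrt(Q * R)
Compute Q * R = 2 * 32.0 = 64.0
Compute sqrt(64.0) = 8.0
d_c = 0.141 * 8.0 = 1.128

1.128 m


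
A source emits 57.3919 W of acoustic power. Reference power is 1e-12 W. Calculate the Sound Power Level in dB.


Given values:
  W = 57.3919 W
  W_ref = 1e-12 W
Formula: SWL = 10 * log10(W / W_ref)
Compute ratio: W / W_ref = 57391900000000
Compute log10: log10(57391900000000) = 13.758851
Multiply: SWL = 10 * 13.758851 = 137.59

137.59 dB


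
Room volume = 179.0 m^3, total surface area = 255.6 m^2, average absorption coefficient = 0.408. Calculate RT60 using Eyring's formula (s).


Given values:
  V = 179.0 m^3, S = 255.6 m^2, alpha = 0.408
Formula: RT60 = 0.161 * V / (-S * ln(1 - alpha))
Compute ln(1 - 0.408) = ln(0.592) = -0.524249
Denominator: -255.6 * -0.524249 = 133.998
Numerator: 0.161 * 179.0 = 28.819
RT60 = 28.819 / 133.998 = 0.215

0.215 s


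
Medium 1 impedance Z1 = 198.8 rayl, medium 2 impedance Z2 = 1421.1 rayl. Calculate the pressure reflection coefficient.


Given values:
  Z1 = 198.8 rayl, Z2 = 1421.1 rayl
Formula: R = (Z2 - Z1) / (Z2 + Z1)
Numerator: Z2 - Z1 = 1421.1 - 198.8 = 1222.3
Denominator: Z2 + Z1 = 1421.1 + 198.8 = 1619.9
R = 1222.3 / 1619.9 = 0.7546

0.7546


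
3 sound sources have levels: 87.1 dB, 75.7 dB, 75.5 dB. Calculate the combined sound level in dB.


Formula: L_total = 10 * log10( sum(10^(Li/10)) )
  Source 1: 10^(87.1/10) = 512861383.9914
  Source 2: 10^(75.7/10) = 37153522.9097
  Source 3: 10^(75.5/10) = 35481338.9234
Sum of linear values = 585496245.8245
L_total = 10 * log10(585496245.8245) = 87.68

87.68 dB


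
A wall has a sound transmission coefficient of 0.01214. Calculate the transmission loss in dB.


Given values:
  tau = 0.01214
Formula: TL = 10 * log10(1 / tau)
Compute 1 / tau = 1 / 0.01214 = 82.3723
Compute log10(82.3723) = 1.915781
TL = 10 * 1.915781 = 19.16

19.16 dB


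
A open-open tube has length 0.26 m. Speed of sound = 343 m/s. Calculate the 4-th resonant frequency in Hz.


Given values:
  Tube type: open-open, L = 0.26 m, c = 343 m/s, n = 4
Formula: f_n = n * c / (2 * L)
Compute 2 * L = 2 * 0.26 = 0.52
f = 4 * 343 / 0.52
f = 2638.46

2638.46 Hz


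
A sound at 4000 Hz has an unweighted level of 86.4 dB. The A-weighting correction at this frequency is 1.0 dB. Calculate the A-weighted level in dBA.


Given values:
  SPL = 86.4 dB
  A-weighting at 4000 Hz = 1.0 dB
Formula: L_A = SPL + A_weight
L_A = 86.4 + (1.0)
L_A = 87.4

87.4 dBA


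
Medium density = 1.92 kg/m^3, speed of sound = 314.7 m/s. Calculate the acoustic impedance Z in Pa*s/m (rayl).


Given values:
  rho = 1.92 kg/m^3
  c = 314.7 m/s
Formula: Z = rho * c
Z = 1.92 * 314.7
Z = 604.22

604.22 rayl


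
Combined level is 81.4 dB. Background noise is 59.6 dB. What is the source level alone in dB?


Given values:
  L_total = 81.4 dB, L_bg = 59.6 dB
Formula: L_source = 10 * log10(10^(L_total/10) - 10^(L_bg/10))
Convert to linear:
  10^(81.4/10) = 138038426.4603
  10^(59.6/10) = 912010.8394
Difference: 138038426.4603 - 912010.8394 = 137126415.6209
L_source = 10 * log10(137126415.6209) = 81.37

81.37 dB


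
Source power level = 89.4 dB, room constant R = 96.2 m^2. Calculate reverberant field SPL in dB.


Given values:
  Lw = 89.4 dB, R = 96.2 m^2
Formula: SPL = Lw + 10 * log10(4 / R)
Compute 4 / R = 4 / 96.2 = 0.04158
Compute 10 * log10(0.04158) = -13.8112
SPL = 89.4 + (-13.8112) = 75.59

75.59 dB


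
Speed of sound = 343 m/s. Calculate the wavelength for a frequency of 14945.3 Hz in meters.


Given values:
  c = 343 m/s, f = 14945.3 Hz
Formula: lambda = c / f
lambda = 343 / 14945.3
lambda = 0.023

0.023 m


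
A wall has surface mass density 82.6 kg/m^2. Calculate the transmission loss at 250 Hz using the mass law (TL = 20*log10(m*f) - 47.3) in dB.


Given values:
  m = 82.6 kg/m^2, f = 250 Hz
Formula: TL = 20 * log10(m * f) - 47.3
Compute m * f = 82.6 * 250 = 20650.0
Compute log10(20650.0) = 4.31492
Compute 20 * 4.31492 = 86.2984
TL = 86.2984 - 47.3 = 39.0

39.0 dB


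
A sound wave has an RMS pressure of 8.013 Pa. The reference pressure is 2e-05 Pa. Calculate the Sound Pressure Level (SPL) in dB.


Given values:
  p = 8.013 Pa
  p_ref = 2e-05 Pa
Formula: SPL = 20 * log10(p / p_ref)
Compute ratio: p / p_ref = 8.013 / 2e-05 = 400650
Compute log10: log10(400650) = 5.602765
Multiply: SPL = 20 * 5.602765 = 112.06

112.06 dB


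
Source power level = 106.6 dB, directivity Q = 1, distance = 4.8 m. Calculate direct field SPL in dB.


Given values:
  Lw = 106.6 dB, Q = 1, r = 4.8 m
Formula: SPL = Lw + 10 * log10(Q / (4 * pi * r^2))
Compute 4 * pi * r^2 = 4 * pi * 4.8^2 = 289.5292
Compute Q / denom = 1 / 289.5292 = 0.00345388
Compute 10 * log10(0.00345388) = -24.6169
SPL = 106.6 + (-24.6169) = 81.98

81.98 dB


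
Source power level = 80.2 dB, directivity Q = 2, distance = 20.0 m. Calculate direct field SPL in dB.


Given values:
  Lw = 80.2 dB, Q = 2, r = 20.0 m
Formula: SPL = Lw + 10 * log10(Q / (4 * pi * r^2))
Compute 4 * pi * r^2 = 4 * pi * 20.0^2 = 5026.5482
Compute Q / denom = 2 / 5026.5482 = 0.00039789
Compute 10 * log10(0.00039789) = -34.0024
SPL = 80.2 + (-34.0024) = 46.2

46.2 dB


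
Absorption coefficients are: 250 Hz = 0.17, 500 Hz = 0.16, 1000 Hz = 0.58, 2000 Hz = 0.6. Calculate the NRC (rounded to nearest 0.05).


Given values:
  a_250 = 0.17, a_500 = 0.16
  a_1000 = 0.58, a_2000 = 0.6
Formula: NRC = (a250 + a500 + a1000 + a2000) / 4
Sum = 0.17 + 0.16 + 0.58 + 0.6 = 1.51
NRC = 1.51 / 4 = 0.3775
Rounded to nearest 0.05: 0.4

0.4


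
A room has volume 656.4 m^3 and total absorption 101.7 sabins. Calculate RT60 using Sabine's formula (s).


Given values:
  V = 656.4 m^3
  A = 101.7 sabins
Formula: RT60 = 0.161 * V / A
Numerator: 0.161 * 656.4 = 105.6804
RT60 = 105.6804 / 101.7 = 1.039

1.039 s


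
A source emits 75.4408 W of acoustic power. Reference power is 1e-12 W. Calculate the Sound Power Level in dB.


Given values:
  W = 75.4408 W
  W_ref = 1e-12 W
Formula: SWL = 10 * log10(W / W_ref)
Compute ratio: W / W_ref = 75440800000000
Compute log10: log10(75440800000000) = 13.877606
Multiply: SWL = 10 * 13.877606 = 138.78

138.78 dB


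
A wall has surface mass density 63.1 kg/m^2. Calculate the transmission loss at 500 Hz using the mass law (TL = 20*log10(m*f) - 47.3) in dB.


Given values:
  m = 63.1 kg/m^2, f = 500 Hz
Formula: TL = 20 * log10(m * f) - 47.3
Compute m * f = 63.1 * 500 = 31550.0
Compute log10(31550.0) = 4.498999
Compute 20 * 4.498999 = 89.98
TL = 89.98 - 47.3 = 42.68

42.68 dB


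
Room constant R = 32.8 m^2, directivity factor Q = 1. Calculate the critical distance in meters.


Given values:
  R = 32.8 m^2, Q = 1
Formula: d_c = 0.141 * sqrt(Q * R)
Compute Q * R = 1 * 32.8 = 32.8
Compute sqrt(32.8) = 5.7271
d_c = 0.141 * 5.7271 = 0.808

0.808 m


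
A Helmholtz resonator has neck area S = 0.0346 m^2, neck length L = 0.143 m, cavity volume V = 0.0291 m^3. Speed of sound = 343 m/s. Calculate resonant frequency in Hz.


Given values:
  S = 0.0346 m^2, L = 0.143 m, V = 0.0291 m^3, c = 343 m/s
Formula: f = (c / (2*pi)) * sqrt(S / (V * L))
Compute V * L = 0.0291 * 0.143 = 0.0041613
Compute S / (V * L) = 0.0346 / 0.0041613 = 8.3147
Compute sqrt(8.3147) = 2.883522
Compute c / (2*pi) = 343 / 6.283185 = 54.590148
f = 54.590148 * 2.883522 = 157.41

157.41 Hz


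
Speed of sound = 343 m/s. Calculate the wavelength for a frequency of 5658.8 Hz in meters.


Given values:
  c = 343 m/s, f = 5658.8 Hz
Formula: lambda = c / f
lambda = 343 / 5658.8
lambda = 0.0606

0.0606 m


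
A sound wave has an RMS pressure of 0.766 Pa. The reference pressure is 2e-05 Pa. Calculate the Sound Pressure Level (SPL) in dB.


Given values:
  p = 0.766 Pa
  p_ref = 2e-05 Pa
Formula: SPL = 20 * log10(p / p_ref)
Compute ratio: p / p_ref = 0.766 / 2e-05 = 38300
Compute log10: log10(38300) = 4.583199
Multiply: SPL = 20 * 4.583199 = 91.66

91.66 dB


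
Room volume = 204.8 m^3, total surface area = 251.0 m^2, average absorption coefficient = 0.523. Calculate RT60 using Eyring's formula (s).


Given values:
  V = 204.8 m^3, S = 251.0 m^2, alpha = 0.523
Formula: RT60 = 0.161 * V / (-S * ln(1 - alpha))
Compute ln(1 - 0.523) = ln(0.477) = -0.740239
Denominator: -251.0 * -0.740239 = 185.8
Numerator: 0.161 * 204.8 = 32.9728
RT60 = 32.9728 / 185.8 = 0.177

0.177 s


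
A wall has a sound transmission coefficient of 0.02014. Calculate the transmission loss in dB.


Given values:
  tau = 0.02014
Formula: TL = 10 * log10(1 / tau)
Compute 1 / tau = 1 / 0.02014 = 49.6524
Compute log10(49.6524) = 1.69594
TL = 10 * 1.69594 = 16.96

16.96 dB


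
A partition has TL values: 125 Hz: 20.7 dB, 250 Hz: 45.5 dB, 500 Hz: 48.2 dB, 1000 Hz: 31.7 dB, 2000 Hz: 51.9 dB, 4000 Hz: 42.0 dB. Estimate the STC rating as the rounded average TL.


Given TL values at each frequency:
  125 Hz: 20.7 dB
  250 Hz: 45.5 dB
  500 Hz: 48.2 dB
  1000 Hz: 31.7 dB
  2000 Hz: 51.9 dB
  4000 Hz: 42.0 dB
Formula: STC ~ round(average of TL values)
Sum = 20.7 + 45.5 + 48.2 + 31.7 + 51.9 + 42.0 = 240.0
Average = 240.0 / 6 = 40.0
Rounded: 40

40


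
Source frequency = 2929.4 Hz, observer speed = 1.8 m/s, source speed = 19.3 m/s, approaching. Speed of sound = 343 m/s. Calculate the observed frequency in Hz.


Given values:
  f_s = 2929.4 Hz, v_o = 1.8 m/s, v_s = 19.3 m/s
  Direction: approaching
Formula: f_o = f_s * (c + v_o) / (c - v_s)
Numerator: c + v_o = 343 + 1.8 = 344.8
Denominator: c - v_s = 343 - 19.3 = 323.7
f_o = 2929.4 * 344.8 / 323.7 = 3120.35

3120.35 Hz


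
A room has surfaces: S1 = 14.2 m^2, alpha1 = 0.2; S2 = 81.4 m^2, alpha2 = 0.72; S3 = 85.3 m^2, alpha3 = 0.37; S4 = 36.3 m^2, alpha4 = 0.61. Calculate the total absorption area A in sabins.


Given surfaces:
  Surface 1: 14.2 * 0.2 = 2.84
  Surface 2: 81.4 * 0.72 = 58.608
  Surface 3: 85.3 * 0.37 = 31.561
  Surface 4: 36.3 * 0.61 = 22.143
Formula: A = sum(Si * alpha_i)
A = 2.84 + 58.608 + 31.561 + 22.143
A = 115.15

115.15 sabins


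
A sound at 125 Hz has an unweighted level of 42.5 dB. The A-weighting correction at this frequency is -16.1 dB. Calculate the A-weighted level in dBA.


Given values:
  SPL = 42.5 dB
  A-weighting at 125 Hz = -16.1 dB
Formula: L_A = SPL + A_weight
L_A = 42.5 + (-16.1)
L_A = 26.4

26.4 dBA


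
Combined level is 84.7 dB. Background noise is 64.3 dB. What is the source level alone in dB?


Given values:
  L_total = 84.7 dB, L_bg = 64.3 dB
Formula: L_source = 10 * log10(10^(L_total/10) - 10^(L_bg/10))
Convert to linear:
  10^(84.7/10) = 295120922.6666
  10^(64.3/10) = 2691534.8039
Difference: 295120922.6666 - 2691534.8039 = 292429387.8627
L_source = 10 * log10(292429387.8627) = 84.66

84.66 dB


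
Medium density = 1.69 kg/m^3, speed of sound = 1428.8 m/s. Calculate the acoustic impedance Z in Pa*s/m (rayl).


Given values:
  rho = 1.69 kg/m^3
  c = 1428.8 m/s
Formula: Z = rho * c
Z = 1.69 * 1428.8
Z = 2414.67

2414.67 rayl


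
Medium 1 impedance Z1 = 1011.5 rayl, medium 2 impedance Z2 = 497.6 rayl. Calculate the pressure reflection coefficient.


Given values:
  Z1 = 1011.5 rayl, Z2 = 497.6 rayl
Formula: R = (Z2 - Z1) / (Z2 + Z1)
Numerator: Z2 - Z1 = 497.6 - 1011.5 = -513.9
Denominator: Z2 + Z1 = 497.6 + 1011.5 = 1509.1
R = -513.9 / 1509.1 = -0.3405

-0.3405


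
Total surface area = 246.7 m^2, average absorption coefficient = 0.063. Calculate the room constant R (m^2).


Given values:
  S = 246.7 m^2, alpha = 0.063
Formula: R = S * alpha / (1 - alpha)
Numerator: 246.7 * 0.063 = 15.5421
Denominator: 1 - 0.063 = 0.937
R = 15.5421 / 0.937 = 16.59

16.59 m^2


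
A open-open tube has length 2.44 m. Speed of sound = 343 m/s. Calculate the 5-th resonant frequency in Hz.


Given values:
  Tube type: open-open, L = 2.44 m, c = 343 m/s, n = 5
Formula: f_n = n * c / (2 * L)
Compute 2 * L = 2 * 2.44 = 4.88
f = 5 * 343 / 4.88
f = 351.43

351.43 Hz


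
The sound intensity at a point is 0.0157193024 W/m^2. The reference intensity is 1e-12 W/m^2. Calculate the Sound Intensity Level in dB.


Given values:
  I = 0.0157193024 W/m^2
  I_ref = 1e-12 W/m^2
Formula: SIL = 10 * log10(I / I_ref)
Compute ratio: I / I_ref = 15719302400
Compute log10: log10(15719302400) = 10.196433
Multiply: SIL = 10 * 10.196433 = 101.96

101.96 dB


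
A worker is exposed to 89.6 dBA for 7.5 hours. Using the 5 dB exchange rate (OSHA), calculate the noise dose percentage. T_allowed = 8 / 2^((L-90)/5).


Given values:
  L = 89.6 dBA, T = 7.5 hours
Formula: T_allowed = 8 / 2^((L - 90) / 5)
Compute exponent: (89.6 - 90) / 5 = -0.08
Compute 2^(-0.08) = 0.946058
T_allowed = 8 / 0.946058 = 8.456141 hours
Dose = (T / T_allowed) * 100
Dose = (7.5 / 8.456141) * 100 = 88.69

88.69 %


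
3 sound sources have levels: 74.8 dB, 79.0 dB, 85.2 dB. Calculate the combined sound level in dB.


Formula: L_total = 10 * log10( sum(10^(Li/10)) )
  Source 1: 10^(74.8/10) = 30199517.204
  Source 2: 10^(79.0/10) = 79432823.4724
  Source 3: 10^(85.2/10) = 331131121.4826
Sum of linear values = 440763462.159
L_total = 10 * log10(440763462.159) = 86.44

86.44 dB


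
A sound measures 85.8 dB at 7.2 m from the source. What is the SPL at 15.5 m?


Given values:
  SPL1 = 85.8 dB, r1 = 7.2 m, r2 = 15.5 m
Formula: SPL2 = SPL1 - 20 * log10(r2 / r1)
Compute ratio: r2 / r1 = 15.5 / 7.2 = 2.1528
Compute log10: log10(2.1528) = 0.333004
Compute drop: 20 * 0.333004 = 6.6601
SPL2 = 85.8 - 6.6601 = 79.14

79.14 dB


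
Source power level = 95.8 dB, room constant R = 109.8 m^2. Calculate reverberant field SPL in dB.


Given values:
  Lw = 95.8 dB, R = 109.8 m^2
Formula: SPL = Lw + 10 * log10(4 / R)
Compute 4 / R = 4 / 109.8 = 0.03643
Compute 10 * log10(0.03643) = -14.3854
SPL = 95.8 + (-14.3854) = 81.41

81.41 dB


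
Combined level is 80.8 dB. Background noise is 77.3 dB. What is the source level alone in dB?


Given values:
  L_total = 80.8 dB, L_bg = 77.3 dB
Formula: L_source = 10 * log10(10^(L_total/10) - 10^(L_bg/10))
Convert to linear:
  10^(80.8/10) = 120226443.4617
  10^(77.3/10) = 53703179.637
Difference: 120226443.4617 - 53703179.637 = 66523263.8247
L_source = 10 * log10(66523263.8247) = 78.23

78.23 dB


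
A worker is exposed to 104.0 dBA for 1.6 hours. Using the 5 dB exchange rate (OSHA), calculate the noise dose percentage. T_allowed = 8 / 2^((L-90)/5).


Given values:
  L = 104.0 dBA, T = 1.6 hours
Formula: T_allowed = 8 / 2^((L - 90) / 5)
Compute exponent: (104.0 - 90) / 5 = 2.8
Compute 2^(2.8) = 6.964405
T_allowed = 8 / 6.964405 = 1.148698 hours
Dose = (T / T_allowed) * 100
Dose = (1.6 / 1.148698) * 100 = 139.29

139.29 %


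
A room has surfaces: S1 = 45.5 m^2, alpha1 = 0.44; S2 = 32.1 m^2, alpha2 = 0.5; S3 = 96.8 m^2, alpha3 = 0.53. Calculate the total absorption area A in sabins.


Given surfaces:
  Surface 1: 45.5 * 0.44 = 20.02
  Surface 2: 32.1 * 0.5 = 16.05
  Surface 3: 96.8 * 0.53 = 51.304
Formula: A = sum(Si * alpha_i)
A = 20.02 + 16.05 + 51.304
A = 87.37

87.37 sabins


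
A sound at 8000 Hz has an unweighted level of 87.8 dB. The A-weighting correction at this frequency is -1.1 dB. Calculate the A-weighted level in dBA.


Given values:
  SPL = 87.8 dB
  A-weighting at 8000 Hz = -1.1 dB
Formula: L_A = SPL + A_weight
L_A = 87.8 + (-1.1)
L_A = 86.7

86.7 dBA


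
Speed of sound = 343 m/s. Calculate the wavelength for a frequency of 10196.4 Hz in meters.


Given values:
  c = 343 m/s, f = 10196.4 Hz
Formula: lambda = c / f
lambda = 343 / 10196.4
lambda = 0.0336

0.0336 m


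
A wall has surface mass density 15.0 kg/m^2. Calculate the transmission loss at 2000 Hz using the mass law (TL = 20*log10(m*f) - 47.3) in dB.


Given values:
  m = 15.0 kg/m^2, f = 2000 Hz
Formula: TL = 20 * log10(m * f) - 47.3
Compute m * f = 15.0 * 2000 = 30000.0
Compute log10(30000.0) = 4.477121
Compute 20 * 4.477121 = 89.5424
TL = 89.5424 - 47.3 = 42.24

42.24 dB


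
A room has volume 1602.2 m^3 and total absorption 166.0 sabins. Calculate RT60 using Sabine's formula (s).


Given values:
  V = 1602.2 m^3
  A = 166.0 sabins
Formula: RT60 = 0.161 * V / A
Numerator: 0.161 * 1602.2 = 257.9542
RT60 = 257.9542 / 166.0 = 1.554

1.554 s


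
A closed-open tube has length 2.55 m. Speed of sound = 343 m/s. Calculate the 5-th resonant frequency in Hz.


Given values:
  Tube type: closed-open, L = 2.55 m, c = 343 m/s, n = 5
Formula: f_n = (2n - 1) * c / (4 * L)
Compute 2n - 1 = 2*5 - 1 = 9
Compute 4 * L = 4 * 2.55 = 10.2
f = 9 * 343 / 10.2
f = 302.65

302.65 Hz


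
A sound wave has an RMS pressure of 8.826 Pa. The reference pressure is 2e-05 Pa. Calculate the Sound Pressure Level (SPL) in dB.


Given values:
  p = 8.826 Pa
  p_ref = 2e-05 Pa
Formula: SPL = 20 * log10(p / p_ref)
Compute ratio: p / p_ref = 8.826 / 2e-05 = 441300
Compute log10: log10(441300) = 5.644734
Multiply: SPL = 20 * 5.644734 = 112.89

112.89 dB


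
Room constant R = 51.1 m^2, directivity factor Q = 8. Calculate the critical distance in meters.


Given values:
  R = 51.1 m^2, Q = 8
Formula: d_c = 0.141 * sqrt(Q * R)
Compute Q * R = 8 * 51.1 = 408.8
Compute sqrt(408.8) = 20.2188
d_c = 0.141 * 20.2188 = 2.851

2.851 m


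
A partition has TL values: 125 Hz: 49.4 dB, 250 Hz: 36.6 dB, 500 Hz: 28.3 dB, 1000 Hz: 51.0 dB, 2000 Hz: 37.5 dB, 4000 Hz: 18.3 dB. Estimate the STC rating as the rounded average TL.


Given TL values at each frequency:
  125 Hz: 49.4 dB
  250 Hz: 36.6 dB
  500 Hz: 28.3 dB
  1000 Hz: 51.0 dB
  2000 Hz: 37.5 dB
  4000 Hz: 18.3 dB
Formula: STC ~ round(average of TL values)
Sum = 49.4 + 36.6 + 28.3 + 51.0 + 37.5 + 18.3 = 221.1
Average = 221.1 / 6 = 36.85
Rounded: 37

37


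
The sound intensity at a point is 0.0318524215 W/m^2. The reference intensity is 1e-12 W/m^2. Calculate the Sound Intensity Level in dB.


Given values:
  I = 0.0318524215 W/m^2
  I_ref = 1e-12 W/m^2
Formula: SIL = 10 * log10(I / I_ref)
Compute ratio: I / I_ref = 31852421500
Compute log10: log10(31852421500) = 10.503142
Multiply: SIL = 10 * 10.503142 = 105.03

105.03 dB


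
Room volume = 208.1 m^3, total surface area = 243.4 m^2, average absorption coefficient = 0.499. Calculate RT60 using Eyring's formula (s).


Given values:
  V = 208.1 m^3, S = 243.4 m^2, alpha = 0.499
Formula: RT60 = 0.161 * V / (-S * ln(1 - alpha))
Compute ln(1 - 0.499) = ln(0.501) = -0.691149
Denominator: -243.4 * -0.691149 = 168.2257
Numerator: 0.161 * 208.1 = 33.5041
RT60 = 33.5041 / 168.2257 = 0.199

0.199 s


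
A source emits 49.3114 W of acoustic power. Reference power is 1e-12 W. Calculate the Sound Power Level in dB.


Given values:
  W = 49.3114 W
  W_ref = 1e-12 W
Formula: SWL = 10 * log10(W / W_ref)
Compute ratio: W / W_ref = 49311400000000
Compute log10: log10(49311400000000) = 13.692947
Multiply: SWL = 10 * 13.692947 = 136.93

136.93 dB
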